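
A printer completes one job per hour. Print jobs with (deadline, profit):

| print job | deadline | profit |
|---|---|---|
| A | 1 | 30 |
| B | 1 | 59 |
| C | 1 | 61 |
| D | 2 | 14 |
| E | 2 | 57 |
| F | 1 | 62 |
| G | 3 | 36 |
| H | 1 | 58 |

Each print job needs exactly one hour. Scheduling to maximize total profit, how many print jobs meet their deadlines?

3

Sort by profit descending; place each in the latest free slot ≤ its deadline.
By profit: F(d1,62), C(d1,61), B(d1,59), H(d1,58), E(d2,57), G(d3,36), A(d1,30), D(d2,14)
F→slot 1; C skipped; B skipped; H skipped; E→slot 2; G→slot 3; A skipped; D skipped.
3 of 8 scheduled.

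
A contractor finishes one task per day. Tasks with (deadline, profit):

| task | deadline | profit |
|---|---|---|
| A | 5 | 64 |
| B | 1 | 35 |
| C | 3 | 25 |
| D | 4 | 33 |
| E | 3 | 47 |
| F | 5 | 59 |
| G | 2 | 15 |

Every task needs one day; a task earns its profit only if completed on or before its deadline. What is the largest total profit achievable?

238

Take jobs in profit order; each goes to the latest open slot no later than its deadline.
Profit order: A=64 F=59 E=47 B=35 D=33 C=25 G=15
Assign: A→slot 5, F→slot 4, E→slot 3, B→slot 1, D→slot 2, C skipped, G skipped.
Slots: [1:B] [2:D] [3:E] [4:F] [5:A]
Profit = 35 + 33 + 47 + 59 + 64 = 238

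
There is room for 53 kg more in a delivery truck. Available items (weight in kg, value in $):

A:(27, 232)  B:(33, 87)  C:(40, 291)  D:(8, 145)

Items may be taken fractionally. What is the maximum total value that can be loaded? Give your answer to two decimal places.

507.95

Sort by value per unit weight and fill in that order.
Ratios (sorted): D 18.12, A 8.59, C 7.28, B 2.64
take D (8 @ 145); take A (27 @ 232); take 18/40 of C → 130.95. Capacity used 53/53.
Total value = 507.95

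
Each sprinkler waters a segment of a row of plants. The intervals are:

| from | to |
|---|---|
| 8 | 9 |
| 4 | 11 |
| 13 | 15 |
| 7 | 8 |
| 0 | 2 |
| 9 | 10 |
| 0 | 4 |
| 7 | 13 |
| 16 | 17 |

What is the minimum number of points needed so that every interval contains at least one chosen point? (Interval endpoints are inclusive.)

Sort by right endpoint; whenever an interval is uncovered, place a point at its right end.
By right end: [0,2]  [0,4]  [7,8]  [8,9]  [9,10]  [4,11]  [7,13]  [13,15]  [16,17]
[0,2] uncovered → point at 2; [7,8] uncovered → point at 8; [9,10] uncovered → point at 10; [13,15] uncovered → point at 15; [16,17] uncovered → point at 17.
Points: 2, 8, 10, 15, 17 (5 total).

5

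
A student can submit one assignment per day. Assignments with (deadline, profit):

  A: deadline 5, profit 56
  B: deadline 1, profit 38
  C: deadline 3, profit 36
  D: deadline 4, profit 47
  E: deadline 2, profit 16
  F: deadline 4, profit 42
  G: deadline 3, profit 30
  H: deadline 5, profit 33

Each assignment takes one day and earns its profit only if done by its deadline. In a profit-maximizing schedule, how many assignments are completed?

By profit: A(d5,56), D(d4,47), F(d4,42), B(d1,38), C(d3,36), H(d5,33), G(d3,30), E(d2,16)
A→slot 5; D→slot 4; F→slot 3; B→slot 1; C→slot 2; H skipped; G skipped; E skipped.
5 of 8 scheduled.

5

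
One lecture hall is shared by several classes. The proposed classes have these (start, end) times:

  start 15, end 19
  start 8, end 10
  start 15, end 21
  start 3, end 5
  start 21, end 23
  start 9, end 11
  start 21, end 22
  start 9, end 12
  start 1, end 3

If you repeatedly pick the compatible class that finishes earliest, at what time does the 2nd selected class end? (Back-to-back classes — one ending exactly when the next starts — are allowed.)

5

Order by finish time; keep every interval that doesn't clash with the previous kept one.
Sorted by end: (1,3)  (3,5)  (8,10)  (9,11)  (9,12)  (15,19)  (15,21)  (21,22)  (21,23)
take (1,3); take (3,5); take (8,10); skip (9,11); skip (9,12); take (15,19); take (21,22).
Selected: (1,3) (3,5) (8,10) (15,19) (21,22)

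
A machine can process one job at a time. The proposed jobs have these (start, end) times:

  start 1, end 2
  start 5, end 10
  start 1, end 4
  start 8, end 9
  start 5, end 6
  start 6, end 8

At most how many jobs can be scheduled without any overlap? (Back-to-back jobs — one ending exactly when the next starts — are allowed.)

Sorted by end: (1,2)  (1,4)  (5,6)  (6,8)  (8,9)  (5,10)
take (1,2); take (5,6); take (6,8); take (8,9); skip (5,10).
Selected 4 jobs.

4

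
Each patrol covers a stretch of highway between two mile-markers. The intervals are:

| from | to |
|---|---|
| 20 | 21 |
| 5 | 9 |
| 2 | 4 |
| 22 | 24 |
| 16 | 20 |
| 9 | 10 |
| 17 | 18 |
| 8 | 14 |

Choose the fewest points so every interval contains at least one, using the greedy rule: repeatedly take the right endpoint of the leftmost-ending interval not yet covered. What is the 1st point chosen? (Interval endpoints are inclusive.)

Process intervals by earliest right end; each time one isn't hit yet, stab at its right endpoint.
By right end: [2,4]  [5,9]  [9,10]  [8,14]  [17,18]  [16,20]  [20,21]  [22,24]
[2,4] uncovered → point at 4; [5,9] uncovered → point at 9; [17,18] uncovered → point at 18; [20,21] uncovered → point at 21; [22,24] uncovered → point at 24.
Points: 4, 9, 18, 21, 24 (5 total).

4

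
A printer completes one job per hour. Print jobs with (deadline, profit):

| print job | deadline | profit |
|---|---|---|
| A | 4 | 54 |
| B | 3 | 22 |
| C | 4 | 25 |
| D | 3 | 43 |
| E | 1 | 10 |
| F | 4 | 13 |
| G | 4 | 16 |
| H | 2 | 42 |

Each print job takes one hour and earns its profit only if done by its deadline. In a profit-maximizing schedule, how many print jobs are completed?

4

Sort by profit descending; place each in the latest free slot ≤ its deadline.
Profit order: A=54 D=43 H=42 C=25 B=22 G=16 F=13 E=10
Assign: A→slot 4, D→slot 3, H→slot 2, C→slot 1, B skipped, G skipped, F skipped, E skipped.
Slots: [1:C] [2:H] [3:D] [4:A]
4 of 8 scheduled.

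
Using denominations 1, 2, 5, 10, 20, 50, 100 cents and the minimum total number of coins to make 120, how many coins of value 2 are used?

0

Use the largest denomination that fits, subtract, and repeat.
120 = 1×100 + 1×20
Count of 2: 0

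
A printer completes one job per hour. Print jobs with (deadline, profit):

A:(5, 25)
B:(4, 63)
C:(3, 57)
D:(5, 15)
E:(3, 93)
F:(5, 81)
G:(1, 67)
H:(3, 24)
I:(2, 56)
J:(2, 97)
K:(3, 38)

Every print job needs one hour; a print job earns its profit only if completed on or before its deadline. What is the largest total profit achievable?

401

Sort by profit descending; place each in the latest free slot ≤ its deadline.
By profit: J(d2,97), E(d3,93), F(d5,81), G(d1,67), B(d4,63), C(d3,57), I(d2,56), K(d3,38), A(d5,25), H(d3,24), D(d5,15)
J→slot 2; E→slot 3; F→slot 5; G→slot 1; B→slot 4; C skipped; I skipped; K skipped; A skipped; H skipped; D skipped.
Profit = 67 + 97 + 93 + 63 + 81 = 401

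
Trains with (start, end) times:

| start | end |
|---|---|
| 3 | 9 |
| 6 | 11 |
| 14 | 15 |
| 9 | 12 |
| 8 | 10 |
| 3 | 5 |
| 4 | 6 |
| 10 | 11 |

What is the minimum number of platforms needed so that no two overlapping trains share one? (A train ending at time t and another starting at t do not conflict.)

3

Events (time:±→running): 3:+→1 3:+→2 4:+→3 … peak 3.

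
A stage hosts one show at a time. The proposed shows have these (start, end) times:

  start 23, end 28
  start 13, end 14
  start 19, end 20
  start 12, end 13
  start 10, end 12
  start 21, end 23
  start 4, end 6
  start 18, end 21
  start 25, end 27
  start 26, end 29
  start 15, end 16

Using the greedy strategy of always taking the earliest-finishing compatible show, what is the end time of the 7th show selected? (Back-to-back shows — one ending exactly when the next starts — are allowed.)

23

Sort by end time and greedily take each interval whose start is ≥ the last chosen end.
By end time: (4,6), (10,12), (12,13), (13,14), (15,16), (19,20), (18,21), (21,23), (25,27), (23,28), (26,29).
Pick (4,6); next start ≥ 6 → (10,12); next start ≥ 12 → (12,13); next start ≥ 13 → (13,14); next start ≥ 14 → (15,16); next start ≥ 16 → (19,20); next start ≥ 20 → (21,23); next start ≥ 23 → (25,27).
Selected: (4,6) (10,12) (12,13) (13,14) (15,16) (19,20) (21,23) (25,27)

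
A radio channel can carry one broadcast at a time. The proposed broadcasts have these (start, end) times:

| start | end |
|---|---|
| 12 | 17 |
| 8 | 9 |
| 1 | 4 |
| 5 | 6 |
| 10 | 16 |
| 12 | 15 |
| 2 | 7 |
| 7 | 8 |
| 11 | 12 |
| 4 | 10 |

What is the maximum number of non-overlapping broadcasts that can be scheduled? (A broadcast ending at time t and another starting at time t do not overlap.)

6

Sort by end time and greedily take each interval whose start is ≥ the last chosen end.
By end time: (1,4), (5,6), (2,7), (7,8), (8,9), (4,10), (11,12), (12,15), (10,16), (12,17).
Pick (1,4); next start ≥ 4 → (5,6); next start ≥ 6 → (7,8); next start ≥ 8 → (8,9); next start ≥ 9 → (11,12); next start ≥ 12 → (12,15).
Selected 6 broadcasts.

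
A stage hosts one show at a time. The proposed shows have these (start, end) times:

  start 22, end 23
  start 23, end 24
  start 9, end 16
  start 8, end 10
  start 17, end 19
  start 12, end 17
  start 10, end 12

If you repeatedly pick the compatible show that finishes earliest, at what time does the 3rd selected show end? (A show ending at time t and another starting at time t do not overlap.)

17

By end time: (8,10), (10,12), (9,16), (12,17), (17,19), (22,23), (23,24).
Pick (8,10); next start ≥ 10 → (10,12); next start ≥ 12 → (12,17); next start ≥ 17 → (17,19); next start ≥ 19 → (22,23); next start ≥ 23 → (23,24).
Selected: (8,10) (10,12) (12,17) (17,19) (22,23) (23,24)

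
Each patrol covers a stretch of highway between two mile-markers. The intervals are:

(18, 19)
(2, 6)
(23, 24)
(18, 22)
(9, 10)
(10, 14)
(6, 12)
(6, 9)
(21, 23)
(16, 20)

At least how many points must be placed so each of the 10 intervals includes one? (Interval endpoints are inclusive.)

4

By right end: [2,6]  [6,9]  [9,10]  [6,12]  [10,14]  [18,19]  [16,20]  [18,22]  [21,23]  [23,24]
[2,6] uncovered → point at 6; [9,10] uncovered → point at 10; [18,19] uncovered → point at 19; [21,23] uncovered → point at 23.
Points: 6, 10, 19, 23 (4 total).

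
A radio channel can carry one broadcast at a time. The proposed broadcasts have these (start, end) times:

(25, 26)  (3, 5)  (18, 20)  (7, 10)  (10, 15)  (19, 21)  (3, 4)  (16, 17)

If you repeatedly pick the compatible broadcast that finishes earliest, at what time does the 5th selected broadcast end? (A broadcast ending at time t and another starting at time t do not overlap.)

Sort by end time and greedily take each interval whose start is ≥ the last chosen end.
Sorted by end: (3,4)  (3,5)  (7,10)  (10,15)  (16,17)  (18,20)  (19,21)  (25,26)
take (3,4); take (7,10); take (10,15); take (16,17); take (18,20); skip (19,21); take (25,26).
Selected: (3,4) (7,10) (10,15) (16,17) (18,20) (25,26)

20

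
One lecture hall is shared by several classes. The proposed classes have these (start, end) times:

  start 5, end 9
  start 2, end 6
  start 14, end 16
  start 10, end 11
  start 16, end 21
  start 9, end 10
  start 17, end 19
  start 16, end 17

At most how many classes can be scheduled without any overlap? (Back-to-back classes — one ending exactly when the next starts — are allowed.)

Sorted by end: (2,6)  (5,9)  (9,10)  (10,11)  (14,16)  (16,17)  (17,19)  (16,21)
take (2,6); take (9,10); take (10,11); take (14,16); take (16,17); take (17,19).
Selected 6 classes.

6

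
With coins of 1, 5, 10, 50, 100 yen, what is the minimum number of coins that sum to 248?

Greedy: take as many of the largest coin as possible, then repeat with the remainder.
248 = 2×100 + 4×10 + 1×5 + 3×1
Total coins = 2 + 4 + 1 + 3 = 10

10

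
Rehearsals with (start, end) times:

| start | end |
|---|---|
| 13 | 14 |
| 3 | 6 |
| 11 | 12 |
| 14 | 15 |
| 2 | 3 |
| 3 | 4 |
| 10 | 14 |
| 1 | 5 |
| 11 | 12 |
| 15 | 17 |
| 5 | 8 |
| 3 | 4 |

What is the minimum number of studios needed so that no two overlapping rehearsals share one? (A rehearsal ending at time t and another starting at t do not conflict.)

The answer is the maximum number of intervals overlapping at any instant.
starts: [1, 2, 3, 3, 3, 5, 10, 11, 11, 13, 14, 15]
ends:   [3, 4, 4, 5, 6, 8, 12, 12, 14, 14, 15, 17]
s1→1 s2→2 e3→1 s3→2 s3→3 s3→4  — peak 4.

4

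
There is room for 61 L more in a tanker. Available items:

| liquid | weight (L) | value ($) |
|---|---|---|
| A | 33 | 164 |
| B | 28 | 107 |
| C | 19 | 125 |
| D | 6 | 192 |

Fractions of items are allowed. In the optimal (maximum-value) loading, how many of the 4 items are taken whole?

3

Sort by value per unit weight and fill in that order.
Ratios (sorted): D 32.00, C 6.58, A 4.97, B 3.82
take D (6 @ 192); take C (19 @ 125); take A (33 @ 164); take 3/28 of B → 11.46. Capacity used 61/61.
3 item(s) taken whole; one partial (take 3/28 of B).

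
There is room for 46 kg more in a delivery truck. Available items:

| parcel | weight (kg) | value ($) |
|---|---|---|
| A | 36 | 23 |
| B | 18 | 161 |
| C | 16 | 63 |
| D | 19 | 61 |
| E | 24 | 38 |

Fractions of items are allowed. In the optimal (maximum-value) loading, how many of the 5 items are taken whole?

Sort by value per unit weight and fill in that order.
Order: B (161/18=8.94) > C (63/16=3.94) > D (61/19=3.21) > E (38/24=1.58) > A (23/36=0.64)
Fill: take B (18 @ 161) → take C (16 @ 63) → take 12/19 of D → 38.53; 46/46 used.
2 item(s) taken whole; one partial (take 12/19 of D).

2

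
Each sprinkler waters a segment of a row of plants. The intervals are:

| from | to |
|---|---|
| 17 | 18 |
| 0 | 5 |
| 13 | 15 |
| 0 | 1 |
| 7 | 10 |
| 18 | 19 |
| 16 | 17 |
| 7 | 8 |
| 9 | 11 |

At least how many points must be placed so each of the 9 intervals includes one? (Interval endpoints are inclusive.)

6

By right end: [0,1]  [0,5]  [7,8]  [7,10]  [9,11]  [13,15]  [16,17]  [17,18]  [18,19]
[0,1] uncovered → point at 1; [7,8] uncovered → point at 8; [9,11] uncovered → point at 11; [13,15] uncovered → point at 15; [16,17] uncovered → point at 17; [18,19] uncovered → point at 19.
Points: 1, 8, 11, 15, 17, 19 (6 total).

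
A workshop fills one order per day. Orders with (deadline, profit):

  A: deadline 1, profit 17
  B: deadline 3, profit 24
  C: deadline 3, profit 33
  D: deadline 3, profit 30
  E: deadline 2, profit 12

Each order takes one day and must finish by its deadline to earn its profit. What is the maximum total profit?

87

Profit order: C=33 D=30 B=24 A=17 E=12
Assign: C→slot 3, D→slot 2, B→slot 1, A skipped, E skipped.
Slots: [1:B] [2:D] [3:C]
Profit = 24 + 30 + 33 = 87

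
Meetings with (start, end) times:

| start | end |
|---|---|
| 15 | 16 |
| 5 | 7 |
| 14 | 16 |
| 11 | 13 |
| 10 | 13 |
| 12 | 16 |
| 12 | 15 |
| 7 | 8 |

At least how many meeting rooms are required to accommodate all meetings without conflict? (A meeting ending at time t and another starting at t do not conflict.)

Events (time:±→running): 5:+→1 7:-→0 7:+→1 8:-→0 10:+→1 11:+→2 12:+→3 12:+→4 … peak 4.

4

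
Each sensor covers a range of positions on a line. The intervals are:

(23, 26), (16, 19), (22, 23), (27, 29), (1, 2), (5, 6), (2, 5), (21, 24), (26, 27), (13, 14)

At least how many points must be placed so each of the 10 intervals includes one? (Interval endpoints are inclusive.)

Process intervals by earliest right end; each time one isn't hit yet, stab at its right endpoint.
Sorted: [1,2] [2,5] [5,6] [13,14] [16,19] [22,23] [21,24] [23,26] [26,27] [27,29]
{[1,2],[2,5]} hit by 2; {[5,6]} hit by 6; {[13,14]} hit by 14; {[16,19]} hit by 19; {[22,23],[21,24],[23,26]} hit by 23; {[26,27],[27,29]} hit by 27.
Points: 2, 6, 14, 19, 23, 27 (6 total).

6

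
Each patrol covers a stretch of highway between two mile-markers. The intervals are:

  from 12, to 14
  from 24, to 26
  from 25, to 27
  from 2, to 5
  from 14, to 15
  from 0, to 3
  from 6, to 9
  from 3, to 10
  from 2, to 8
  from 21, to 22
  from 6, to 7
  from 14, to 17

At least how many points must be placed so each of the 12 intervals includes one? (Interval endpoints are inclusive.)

5

By right end: [0,3]  [2,5]  [6,7]  [2,8]  [6,9]  [3,10]  [12,14]  [14,15]  [14,17]  [21,22]  [24,26]  [25,27]
[0,3] uncovered → point at 3; [6,7] uncovered → point at 7; [12,14] uncovered → point at 14; [21,22] uncovered → point at 22; [24,26] uncovered → point at 26.
Points: 3, 7, 14, 22, 26 (5 total).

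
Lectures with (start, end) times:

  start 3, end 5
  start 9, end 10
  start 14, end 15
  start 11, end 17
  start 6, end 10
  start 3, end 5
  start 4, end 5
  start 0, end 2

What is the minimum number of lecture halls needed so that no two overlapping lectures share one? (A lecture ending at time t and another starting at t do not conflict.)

Count concurrent intervals with a sweep; the peak is the room count.
starts: [0, 3, 3, 4, 6, 9, 11, 14]
ends:   [2, 5, 5, 5, 10, 10, 15, 17]
s0→1 e2→0 s3→1 s3→2 s4→3  — peak 3.

3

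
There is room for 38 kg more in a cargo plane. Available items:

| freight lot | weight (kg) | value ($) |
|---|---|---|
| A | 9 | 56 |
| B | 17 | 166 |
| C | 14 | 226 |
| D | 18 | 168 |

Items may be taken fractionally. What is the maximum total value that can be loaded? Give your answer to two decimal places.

457.33

Order: C (226/14=16.14) > B (166/17=9.76) > D (168/18=9.33) > A (56/9=6.22)
Fill: take C (14 @ 226) → take B (17 @ 166) → take 7/18 of D → 65.33; 38/38 used.
Total value = 457.33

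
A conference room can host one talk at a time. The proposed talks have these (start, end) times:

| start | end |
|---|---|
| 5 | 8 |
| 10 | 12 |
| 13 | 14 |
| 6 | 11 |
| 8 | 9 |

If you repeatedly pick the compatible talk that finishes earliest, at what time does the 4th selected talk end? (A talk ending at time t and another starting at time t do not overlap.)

14

Sort by end time and greedily take each interval whose start is ≥ the last chosen end.
By end time: (5,8), (8,9), (6,11), (10,12), (13,14).
Pick (5,8); next start ≥ 8 → (8,9); next start ≥ 9 → (10,12); next start ≥ 12 → (13,14).
Selected: (5,8) (8,9) (10,12) (13,14)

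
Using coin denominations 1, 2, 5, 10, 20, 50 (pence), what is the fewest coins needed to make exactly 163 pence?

6

163 − 3×50→13 − 1×10→3 − 1×2→1 − 1×1→0
Total coins = 3 + 1 + 1 + 1 = 6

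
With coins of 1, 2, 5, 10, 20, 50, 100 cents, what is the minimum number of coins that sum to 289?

289 = 2×100 + 1×50 + 1×20 + 1×10 + 1×5 + 2×2
Total coins = 2 + 1 + 1 + 1 + 1 + 2 = 8

8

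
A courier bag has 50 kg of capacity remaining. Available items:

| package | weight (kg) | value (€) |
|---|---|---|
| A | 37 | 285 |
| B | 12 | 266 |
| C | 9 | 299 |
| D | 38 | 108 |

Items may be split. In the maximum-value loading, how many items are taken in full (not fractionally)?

2

Greedy by value/weight ratio, highest first.
Order: C (299/9=33.22) > B (266/12=22.17) > A (285/37=7.70) > D (108/38=2.84)
Fill: take C (9 @ 299) → take B (12 @ 266) → take 29/37 of A → 223.38; 50/50 used.
2 item(s) taken whole; one partial (take 29/37 of A).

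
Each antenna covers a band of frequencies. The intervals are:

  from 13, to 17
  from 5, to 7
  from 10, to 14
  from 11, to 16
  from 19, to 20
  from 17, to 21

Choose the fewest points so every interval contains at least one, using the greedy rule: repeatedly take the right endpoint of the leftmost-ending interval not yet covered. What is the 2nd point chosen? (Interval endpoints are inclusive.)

14

Process intervals by earliest right end; each time one isn't hit yet, stab at its right endpoint.
By right end: [5,7]  [10,14]  [11,16]  [13,17]  [19,20]  [17,21]
[5,7] uncovered → point at 7; [10,14] uncovered → point at 14; [19,20] uncovered → point at 20.
Points: 7, 14, 20 (3 total).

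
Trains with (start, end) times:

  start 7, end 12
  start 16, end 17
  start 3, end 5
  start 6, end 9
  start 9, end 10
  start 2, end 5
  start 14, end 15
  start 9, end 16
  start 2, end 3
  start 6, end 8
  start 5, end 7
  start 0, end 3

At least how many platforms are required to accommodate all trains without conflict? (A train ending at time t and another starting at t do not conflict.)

3

starts: [0, 2, 2, 3, 5, 6, 6, 7, 9, 9, 14, 16]
ends:   [3, 3, 5, 5, 7, 8, 9, 10, 12, 15, 16, 17]
s0→1 s2→2 s2→3  — peak 3.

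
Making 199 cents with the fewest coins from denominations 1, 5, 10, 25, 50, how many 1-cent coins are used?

199 − 3×50→49 − 1×25→24 − 2×10→4 − 4×1→0
Count of 1: 4

4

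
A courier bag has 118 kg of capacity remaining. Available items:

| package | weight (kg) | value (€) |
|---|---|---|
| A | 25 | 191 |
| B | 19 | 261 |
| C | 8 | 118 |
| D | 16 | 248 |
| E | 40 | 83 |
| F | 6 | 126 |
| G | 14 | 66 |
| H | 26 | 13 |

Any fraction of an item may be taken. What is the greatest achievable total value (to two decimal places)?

Ratios (sorted): F 21.00, D 15.50, C 14.75, B 13.74, A 7.64, G 4.71, E 2.08, H 0.50
take F (6 @ 126); take D (16 @ 248); take C (8 @ 118); take B (19 @ 261); take A (25 @ 191); take G (14 @ 66); take 30/40 of E → 62.25. Capacity used 118/118.
Total value = 1072.25

1072.25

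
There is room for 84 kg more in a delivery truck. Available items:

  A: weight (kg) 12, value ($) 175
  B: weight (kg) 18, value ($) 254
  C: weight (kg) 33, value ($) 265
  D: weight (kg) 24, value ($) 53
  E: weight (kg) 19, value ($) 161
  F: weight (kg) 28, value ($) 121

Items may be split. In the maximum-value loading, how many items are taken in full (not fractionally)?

Sort by value per unit weight and fill in that order.
Order: A (175/12=14.58) > B (254/18=14.11) > E (161/19=8.47) > C (265/33=8.03) > F (121/28=4.32) > D (53/24=2.21)
Fill: take A (12 @ 175) → take B (18 @ 254) → take E (19 @ 161) → take C (33 @ 265) → take 2/28 of F → 8.64; 84/84 used.
4 item(s) taken whole; one partial (take 2/28 of F).

4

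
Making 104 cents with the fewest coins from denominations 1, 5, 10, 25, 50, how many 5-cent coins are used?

0

Greedy: take as many of the largest coin as possible, then repeat with the remainder.
104 − 2×50→4 − 4×1→0
Count of 5: 0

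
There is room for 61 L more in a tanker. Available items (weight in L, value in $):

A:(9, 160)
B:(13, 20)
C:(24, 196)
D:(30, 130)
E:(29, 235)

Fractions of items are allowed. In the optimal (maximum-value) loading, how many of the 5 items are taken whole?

Greedy by value/weight ratio, highest first.
Ratios (sorted): A 17.78, C 8.17, E 8.10, D 4.33, B 1.54
take A (9 @ 160); take C (24 @ 196); take 28/29 of E → 226.90. Capacity used 61/61.
2 item(s) taken whole; one partial (take 28/29 of E).

2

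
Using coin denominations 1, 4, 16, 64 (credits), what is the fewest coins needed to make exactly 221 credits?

8

Use the largest denomination that fits, subtract, and repeat.
221 − 3×64→29 − 1×16→13 − 3×4→1 − 1×1→0
Total coins = 3 + 1 + 3 + 1 = 8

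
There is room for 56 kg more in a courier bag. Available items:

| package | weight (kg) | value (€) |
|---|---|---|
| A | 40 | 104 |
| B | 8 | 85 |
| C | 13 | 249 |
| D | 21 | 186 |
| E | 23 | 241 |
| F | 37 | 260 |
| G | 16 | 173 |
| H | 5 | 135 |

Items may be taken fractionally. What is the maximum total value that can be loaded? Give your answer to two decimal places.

788.70

Greedy by value/weight ratio, highest first.
Order: H (135/5=27.00) > C (249/13=19.15) > G (173/16=10.81) > B (85/8=10.62) > E (241/23=10.48) > D (186/21=8.86) > F (260/37=7.03) > A (104/40=2.60)
Fill: take H (5 @ 135) → take C (13 @ 249) → take G (16 @ 173) → take B (8 @ 85) → take 14/23 of E → 146.70; 56/56 used.
Total value = 788.70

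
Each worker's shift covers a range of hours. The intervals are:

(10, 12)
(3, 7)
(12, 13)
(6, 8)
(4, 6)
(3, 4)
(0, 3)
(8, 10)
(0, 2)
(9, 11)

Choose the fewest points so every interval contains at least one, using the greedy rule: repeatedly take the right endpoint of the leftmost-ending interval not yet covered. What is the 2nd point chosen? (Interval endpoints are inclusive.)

4

Sorted: [0,2] [0,3] [3,4] [4,6] [3,7] [6,8] [8,10] [9,11] [10,12] [12,13]
{[0,2],[0,3]} hit by 2; {[3,4],[4,6],[3,7]} hit by 4; {[6,8],[8,10]} hit by 8; {[9,11],[10,12]} hit by 11; {[12,13]} hit by 13.
Points: 2, 4, 8, 11, 13 (5 total).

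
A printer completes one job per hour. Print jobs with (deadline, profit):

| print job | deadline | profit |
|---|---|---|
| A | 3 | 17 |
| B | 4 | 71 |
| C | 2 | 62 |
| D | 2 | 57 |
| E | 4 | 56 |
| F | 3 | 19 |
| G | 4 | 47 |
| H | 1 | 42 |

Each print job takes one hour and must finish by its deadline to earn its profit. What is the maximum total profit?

Profit order: B=71 C=62 D=57 E=56 G=47 H=42 F=19 A=17
Assign: B→slot 4, C→slot 2, D→slot 1, E→slot 3, G skipped, H skipped, F skipped, A skipped.
Slots: [1:D] [2:C] [3:E] [4:B]
Profit = 57 + 62 + 56 + 71 = 246

246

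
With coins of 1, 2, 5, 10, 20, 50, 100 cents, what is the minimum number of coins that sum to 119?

5

Use the largest denomination that fits, subtract, and repeat.
119 − 1×100→19 − 1×10→9 − 1×5→4 − 2×2→0
Total coins = 1 + 1 + 1 + 2 = 5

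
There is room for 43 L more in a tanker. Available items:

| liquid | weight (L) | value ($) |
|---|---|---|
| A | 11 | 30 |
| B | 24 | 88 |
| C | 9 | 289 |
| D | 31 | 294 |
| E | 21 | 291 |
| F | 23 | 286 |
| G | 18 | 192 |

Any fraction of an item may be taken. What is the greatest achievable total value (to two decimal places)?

Ratios (sorted): C 32.11, E 13.86, F 12.43, G 10.67, D 9.48, B 3.67, A 2.73
take C (9 @ 289); take E (21 @ 291); take 13/23 of F → 161.65. Capacity used 43/43.
Total value = 741.65

741.65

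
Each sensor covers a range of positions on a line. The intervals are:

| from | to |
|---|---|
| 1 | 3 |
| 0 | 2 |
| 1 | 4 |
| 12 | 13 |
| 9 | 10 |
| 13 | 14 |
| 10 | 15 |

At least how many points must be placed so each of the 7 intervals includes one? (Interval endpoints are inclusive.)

Sort by right endpoint; whenever an interval is uncovered, place a point at its right end.
By right end: [0,2]  [1,3]  [1,4]  [9,10]  [12,13]  [13,14]  [10,15]
[0,2] uncovered → point at 2; [9,10] uncovered → point at 10; [12,13] uncovered → point at 13.
Points: 2, 10, 13 (3 total).

3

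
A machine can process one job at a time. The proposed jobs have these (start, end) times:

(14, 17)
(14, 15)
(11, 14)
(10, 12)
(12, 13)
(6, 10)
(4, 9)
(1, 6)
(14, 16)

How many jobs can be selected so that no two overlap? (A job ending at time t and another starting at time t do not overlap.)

Order by finish time; keep every interval that doesn't clash with the previous kept one.
Sorted by end: (1,6)  (4,9)  (6,10)  (10,12)  (12,13)  (11,14)  (14,15)  (14,16)  (14,17)
take (1,6); take (6,10); take (10,12); take (12,13); take (14,15).
Selected 5 jobs.

5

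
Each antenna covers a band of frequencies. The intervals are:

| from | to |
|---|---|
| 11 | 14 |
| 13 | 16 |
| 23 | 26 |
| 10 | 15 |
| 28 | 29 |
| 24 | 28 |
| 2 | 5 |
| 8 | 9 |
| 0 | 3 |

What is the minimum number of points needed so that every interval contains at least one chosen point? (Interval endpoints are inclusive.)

Sorted: [0,3] [2,5] [8,9] [11,14] [10,15] [13,16] [23,26] [24,28] [28,29]
{[0,3],[2,5]} hit by 3; {[8,9]} hit by 9; {[11,14],[10,15],[13,16]} hit by 14; {[23,26],[24,28]} hit by 26; {[28,29]} hit by 29.
Points: 3, 9, 14, 26, 29 (5 total).

5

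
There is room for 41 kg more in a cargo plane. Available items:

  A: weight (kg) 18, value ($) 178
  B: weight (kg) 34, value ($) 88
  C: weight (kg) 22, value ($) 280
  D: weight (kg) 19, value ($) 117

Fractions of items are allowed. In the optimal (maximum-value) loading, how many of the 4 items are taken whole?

Sort by value per unit weight and fill in that order.
Order: C (280/22=12.73) > A (178/18=9.89) > D (117/19=6.16) > B (88/34=2.59)
Fill: take C (22 @ 280) → take A (18 @ 178) → take 1/19 of D → 6.16; 41/41 used.
2 item(s) taken whole; one partial (take 1/19 of D).

2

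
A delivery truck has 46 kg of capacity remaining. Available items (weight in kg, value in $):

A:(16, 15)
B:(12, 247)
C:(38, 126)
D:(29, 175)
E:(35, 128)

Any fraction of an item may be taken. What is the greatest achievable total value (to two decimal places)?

Order: B (247/12=20.58) > D (175/29=6.03) > E (128/35=3.66) > C (126/38=3.32) > A (15/16=0.94)
Fill: take B (12 @ 247) → take D (29 @ 175) → take 5/35 of E → 18.29; 46/46 used.
Total value = 440.29

440.29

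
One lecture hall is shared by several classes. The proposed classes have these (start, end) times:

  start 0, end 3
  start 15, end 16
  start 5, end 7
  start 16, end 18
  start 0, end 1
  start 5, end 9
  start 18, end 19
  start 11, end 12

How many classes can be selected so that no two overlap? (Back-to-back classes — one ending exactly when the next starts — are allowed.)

Sorted by end: (0,1)  (0,3)  (5,7)  (5,9)  (11,12)  (15,16)  (16,18)  (18,19)
take (0,1); skip (0,3); take (5,7); skip (5,9); take (11,12); take (15,16); take (16,18); take (18,19).
Selected 6 classes.

6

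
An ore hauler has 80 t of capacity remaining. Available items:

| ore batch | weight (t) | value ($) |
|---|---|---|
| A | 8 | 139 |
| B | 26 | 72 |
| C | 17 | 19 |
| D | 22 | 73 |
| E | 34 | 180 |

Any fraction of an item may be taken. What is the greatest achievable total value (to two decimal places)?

436.31

Greedy by value/weight ratio, highest first.
Order: A (139/8=17.38) > E (180/34=5.29) > D (73/22=3.32) > B (72/26=2.77) > C (19/17=1.12)
Fill: take A (8 @ 139) → take E (34 @ 180) → take D (22 @ 73) → take 16/26 of B → 44.31; 80/80 used.
Total value = 436.31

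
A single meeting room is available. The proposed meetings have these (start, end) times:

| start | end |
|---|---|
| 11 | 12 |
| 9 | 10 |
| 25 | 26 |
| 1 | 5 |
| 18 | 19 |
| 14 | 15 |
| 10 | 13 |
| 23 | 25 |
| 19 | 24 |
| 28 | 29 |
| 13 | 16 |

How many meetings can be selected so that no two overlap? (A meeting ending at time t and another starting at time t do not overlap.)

Greedy by earliest finish: after sorting by end time, pick each interval compatible with the last pick.
Sorted by end: (1,5)  (9,10)  (11,12)  (10,13)  (14,15)  (13,16)  (18,19)  (19,24)  (23,25)  (25,26)  (28,29)
take (1,5); take (9,10); take (11,12); take (14,15); take (18,19); take (19,24); take (25,26); take (28,29).
Selected 8 meetings.

8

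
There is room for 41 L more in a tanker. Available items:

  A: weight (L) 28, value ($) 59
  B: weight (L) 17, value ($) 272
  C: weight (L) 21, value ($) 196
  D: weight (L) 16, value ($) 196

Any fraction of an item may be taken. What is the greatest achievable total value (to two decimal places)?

Sort by value per unit weight and fill in that order.
Order: B (272/17=16.00) > D (196/16=12.25) > C (196/21=9.33) > A (59/28=2.11)
Fill: take B (17 @ 272) → take D (16 @ 196) → take 8/21 of C → 74.67; 41/41 used.
Total value = 542.67

542.67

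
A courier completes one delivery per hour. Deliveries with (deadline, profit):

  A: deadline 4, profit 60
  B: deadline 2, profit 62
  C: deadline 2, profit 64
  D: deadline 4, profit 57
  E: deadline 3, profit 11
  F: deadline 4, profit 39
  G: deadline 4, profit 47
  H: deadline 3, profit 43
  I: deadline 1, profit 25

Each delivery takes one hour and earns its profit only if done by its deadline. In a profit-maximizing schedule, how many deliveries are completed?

4

By profit: C(d2,64), B(d2,62), A(d4,60), D(d4,57), G(d4,47), H(d3,43), F(d4,39), I(d1,25), E(d3,11)
C→slot 2; B→slot 1; A→slot 4; D→slot 3; G skipped; H skipped; F skipped; I skipped; E skipped.
4 of 9 scheduled.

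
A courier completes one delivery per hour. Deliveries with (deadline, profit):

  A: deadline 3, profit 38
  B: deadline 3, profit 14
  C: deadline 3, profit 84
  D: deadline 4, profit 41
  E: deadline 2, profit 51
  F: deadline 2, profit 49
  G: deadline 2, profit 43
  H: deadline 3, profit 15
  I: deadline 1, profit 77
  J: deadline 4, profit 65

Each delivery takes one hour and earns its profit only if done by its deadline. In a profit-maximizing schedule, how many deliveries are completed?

4

Sort by profit descending; place each in the latest free slot ≤ its deadline.
By profit: C(d3,84), I(d1,77), J(d4,65), E(d2,51), F(d2,49), G(d2,43), D(d4,41), A(d3,38), H(d3,15), B(d3,14)
C→slot 3; I→slot 1; J→slot 4; E→slot 2; F skipped; G skipped; D skipped; A skipped; H skipped; B skipped.
4 of 10 scheduled.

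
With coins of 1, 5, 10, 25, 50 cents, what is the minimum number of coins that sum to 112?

Greedy: take as many of the largest coin as possible, then repeat with the remainder.
112 = 2×50 + 1×10 + 2×1
Total coins = 2 + 1 + 2 = 5

5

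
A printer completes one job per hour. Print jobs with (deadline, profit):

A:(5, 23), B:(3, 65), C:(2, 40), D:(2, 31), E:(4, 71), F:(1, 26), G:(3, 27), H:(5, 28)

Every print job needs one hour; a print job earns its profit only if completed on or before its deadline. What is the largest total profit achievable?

235

By profit: E(d4,71), B(d3,65), C(d2,40), D(d2,31), H(d5,28), G(d3,27), F(d1,26), A(d5,23)
E→slot 4; B→slot 3; C→slot 2; D→slot 1; H→slot 5; G skipped; F skipped; A skipped.
Profit = 31 + 40 + 65 + 71 + 28 = 235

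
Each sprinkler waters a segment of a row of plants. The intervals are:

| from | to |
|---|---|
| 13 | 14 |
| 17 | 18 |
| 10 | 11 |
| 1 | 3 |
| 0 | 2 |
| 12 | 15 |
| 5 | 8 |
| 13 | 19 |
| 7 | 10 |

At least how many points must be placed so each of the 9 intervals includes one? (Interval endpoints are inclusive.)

By right end: [0,2]  [1,3]  [5,8]  [7,10]  [10,11]  [13,14]  [12,15]  [17,18]  [13,19]
[0,2] uncovered → point at 2; [5,8] uncovered → point at 8; [10,11] uncovered → point at 11; [13,14] uncovered → point at 14; [17,18] uncovered → point at 18.
Points: 2, 8, 11, 14, 18 (5 total).

5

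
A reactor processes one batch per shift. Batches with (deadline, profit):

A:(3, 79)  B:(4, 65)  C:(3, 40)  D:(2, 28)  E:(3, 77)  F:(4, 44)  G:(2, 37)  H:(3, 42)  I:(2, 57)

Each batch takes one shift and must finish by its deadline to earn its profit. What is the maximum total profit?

278

By profit: A(d3,79), E(d3,77), B(d4,65), I(d2,57), F(d4,44), H(d3,42), C(d3,40), G(d2,37), D(d2,28)
A→slot 3; E→slot 2; B→slot 4; I→slot 1; F skipped; H skipped; C skipped; G skipped; D skipped.
Profit = 57 + 77 + 79 + 65 = 278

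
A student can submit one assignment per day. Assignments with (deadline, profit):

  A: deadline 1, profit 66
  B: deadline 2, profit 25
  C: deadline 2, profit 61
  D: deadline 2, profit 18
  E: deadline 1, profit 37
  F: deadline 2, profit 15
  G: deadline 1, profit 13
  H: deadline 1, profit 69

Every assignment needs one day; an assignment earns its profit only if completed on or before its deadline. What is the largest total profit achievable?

130

Sort by profit descending; place each in the latest free slot ≤ its deadline.
Profit order: H=69 A=66 C=61 E=37 B=25 D=18 F=15 G=13
Assign: H→slot 1, A skipped, C→slot 2, E skipped, B skipped, D skipped, F skipped, G skipped.
Slots: [1:H] [2:C]
Profit = 69 + 61 = 130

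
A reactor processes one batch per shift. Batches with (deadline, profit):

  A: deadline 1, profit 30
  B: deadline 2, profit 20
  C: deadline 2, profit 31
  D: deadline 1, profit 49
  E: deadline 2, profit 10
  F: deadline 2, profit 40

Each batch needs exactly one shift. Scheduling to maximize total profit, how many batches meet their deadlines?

2

Sort by profit descending; place each in the latest free slot ≤ its deadline.
By profit: D(d1,49), F(d2,40), C(d2,31), A(d1,30), B(d2,20), E(d2,10)
D→slot 1; F→slot 2; C skipped; A skipped; B skipped; E skipped.
2 of 6 scheduled.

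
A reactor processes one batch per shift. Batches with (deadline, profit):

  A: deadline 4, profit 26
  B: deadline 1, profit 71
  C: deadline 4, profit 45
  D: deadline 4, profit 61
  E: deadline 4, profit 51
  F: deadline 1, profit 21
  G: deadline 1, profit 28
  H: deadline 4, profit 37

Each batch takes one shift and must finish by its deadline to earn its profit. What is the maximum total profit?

Sort by profit descending; place each in the latest free slot ≤ its deadline.
By profit: B(d1,71), D(d4,61), E(d4,51), C(d4,45), H(d4,37), G(d1,28), A(d4,26), F(d1,21)
B→slot 1; D→slot 4; E→slot 3; C→slot 2; H skipped; G skipped; A skipped; F skipped.
Profit = 71 + 45 + 51 + 61 = 228

228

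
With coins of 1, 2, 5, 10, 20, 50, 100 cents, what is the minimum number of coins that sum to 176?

176 = 1×100 + 1×50 + 1×20 + 1×5 + 1×1
Total coins = 1 + 1 + 1 + 1 + 1 = 5

5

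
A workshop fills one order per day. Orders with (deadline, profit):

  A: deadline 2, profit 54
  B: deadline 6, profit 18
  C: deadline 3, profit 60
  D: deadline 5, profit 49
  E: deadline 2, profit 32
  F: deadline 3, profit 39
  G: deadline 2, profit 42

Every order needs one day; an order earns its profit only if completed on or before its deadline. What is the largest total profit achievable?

223

Profit order: C=60 A=54 D=49 G=42 F=39 E=32 B=18
Assign: C→slot 3, A→slot 2, D→slot 5, G→slot 1, F skipped, E skipped, B→slot 6.
Slots: [1:G] [2:A] [3:C] [5:D] [6:B]
Profit = 42 + 54 + 60 + 49 + 18 = 223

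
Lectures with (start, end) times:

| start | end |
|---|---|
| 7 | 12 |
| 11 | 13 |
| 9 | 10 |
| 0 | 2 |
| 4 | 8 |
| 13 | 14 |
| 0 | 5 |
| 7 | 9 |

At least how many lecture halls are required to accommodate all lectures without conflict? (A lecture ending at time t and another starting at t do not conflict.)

starts: [0, 0, 4, 7, 7, 9, 11, 13]
ends:   [2, 5, 8, 9, 10, 12, 13, 14]
s0→1 s0→2 e2→1 s4→2 e5→1 s7→2 s7→3  — peak 3.

3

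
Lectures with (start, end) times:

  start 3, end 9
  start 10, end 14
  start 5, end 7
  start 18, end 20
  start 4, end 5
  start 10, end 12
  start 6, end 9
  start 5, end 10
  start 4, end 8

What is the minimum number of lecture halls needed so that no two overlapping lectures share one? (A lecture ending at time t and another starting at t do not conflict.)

5

Events (time:±→running): 3:+→1 4:+→2 4:+→3 5:-→2 5:+→3 5:+→4 6:+→5 … peak 5.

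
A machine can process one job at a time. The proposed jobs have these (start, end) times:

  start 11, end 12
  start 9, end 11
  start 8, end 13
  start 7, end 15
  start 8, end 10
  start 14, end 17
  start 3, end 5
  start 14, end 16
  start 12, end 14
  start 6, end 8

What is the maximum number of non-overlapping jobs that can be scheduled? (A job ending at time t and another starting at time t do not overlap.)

By end time: (3,5), (6,8), (8,10), (9,11), (11,12), (8,13), (12,14), (7,15), (14,16), (14,17).
Pick (3,5); next start ≥ 5 → (6,8); next start ≥ 8 → (8,10); next start ≥ 10 → (11,12); next start ≥ 12 → (12,14); next start ≥ 14 → (14,16).
Selected 6 jobs.

6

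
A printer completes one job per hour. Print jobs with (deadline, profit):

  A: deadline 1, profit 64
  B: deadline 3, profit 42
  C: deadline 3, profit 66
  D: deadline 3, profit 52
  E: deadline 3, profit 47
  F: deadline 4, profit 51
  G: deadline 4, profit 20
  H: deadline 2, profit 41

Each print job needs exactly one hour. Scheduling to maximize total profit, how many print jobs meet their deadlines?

4

By profit: C(d3,66), A(d1,64), D(d3,52), F(d4,51), E(d3,47), B(d3,42), H(d2,41), G(d4,20)
C→slot 3; A→slot 1; D→slot 2; F→slot 4; E skipped; B skipped; H skipped; G skipped.
4 of 8 scheduled.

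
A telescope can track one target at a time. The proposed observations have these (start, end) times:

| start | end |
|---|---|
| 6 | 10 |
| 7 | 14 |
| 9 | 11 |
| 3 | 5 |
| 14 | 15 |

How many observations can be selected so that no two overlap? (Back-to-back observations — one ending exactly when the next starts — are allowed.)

Greedy by earliest finish: after sorting by end time, pick each interval compatible with the last pick.
By end time: (3,5), (6,10), (9,11), (7,14), (14,15).
Pick (3,5); next start ≥ 5 → (6,10); next start ≥ 10 → (14,15).
Selected 3 observations.

3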